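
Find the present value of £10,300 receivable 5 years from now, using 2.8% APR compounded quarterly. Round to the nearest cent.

i = 0.028/4 = 0.007 per quarter; n = 5·4 = 20.
PV = FV·(1+i)^(−n) = 10,300 × 0.869782 = 8,958.7582

£8,958.76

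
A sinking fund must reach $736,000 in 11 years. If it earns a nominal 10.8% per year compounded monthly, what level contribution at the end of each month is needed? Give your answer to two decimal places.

Periodic rate i = 0.108/12 = 0.009; n = 11 × 12 = 132 periods.
FV-annuity factor = 251.458528; PMT = 736000 / 251.458528 = 2,926.9240

$2,926.92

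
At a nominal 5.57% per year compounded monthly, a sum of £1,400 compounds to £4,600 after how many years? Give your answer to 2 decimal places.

Periodic rate i = 0.0557/12 = 0.00464167.
n = ln(4600/1400) / ln(1+0.00464167) = ln(3.28571) / 0.004631 = 256.8782 months
= 256.8782/12 years

21.41 years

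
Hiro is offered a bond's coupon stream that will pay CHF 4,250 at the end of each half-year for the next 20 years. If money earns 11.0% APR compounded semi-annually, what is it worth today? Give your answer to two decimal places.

i = 0.11/2 = 0.055 per half-year; n = 20·2 = 40.
PV = PMT · [1 − (1+i)^(−n)] / i = 4250 · 16.046125 = 68,196.0299

CHF 68,196.03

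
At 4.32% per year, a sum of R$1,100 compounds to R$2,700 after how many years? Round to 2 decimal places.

21.23 years

n = ln(2700/1100) / ln(1+0.0432) = ln(2.45455) / 0.042293 = 21.2315 years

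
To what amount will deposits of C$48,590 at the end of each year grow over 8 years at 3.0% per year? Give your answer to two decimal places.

C$432,078.61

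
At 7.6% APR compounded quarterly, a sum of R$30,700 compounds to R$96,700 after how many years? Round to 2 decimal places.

Periodic rate i = 0.076/4 = 0.019.
n = ln(96700/30700) / ln(1+0.019) = ln(3.14984) / 0.018822 = 60.9588 quarters
= 60.9588/4 years

15.24 years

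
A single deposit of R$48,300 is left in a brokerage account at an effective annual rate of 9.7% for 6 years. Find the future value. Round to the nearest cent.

R$84,175.73

FV = 48,300 × (1 + 0.097)^6 = 84,175.7309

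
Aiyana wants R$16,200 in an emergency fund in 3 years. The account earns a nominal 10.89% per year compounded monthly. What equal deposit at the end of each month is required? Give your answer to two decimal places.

Periodic rate i = 0.1089/12 = 0.009075; n = 3 × 12 = 36 periods.
PMT = 16200 / ( [(1+0.009075)^36 − 1] / 0.009075 ) = 16200 / 42.351975 = 382.5087

R$382.51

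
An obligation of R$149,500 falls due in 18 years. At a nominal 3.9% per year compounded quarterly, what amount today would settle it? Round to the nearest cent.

R$74,343.52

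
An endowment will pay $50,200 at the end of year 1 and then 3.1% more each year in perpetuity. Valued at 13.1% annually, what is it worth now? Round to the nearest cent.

PV = PMT / (i − g) = 50200 / (0.131 − 0.031) = 50200 / 0.100000 = 502,000.0000

$502,000.00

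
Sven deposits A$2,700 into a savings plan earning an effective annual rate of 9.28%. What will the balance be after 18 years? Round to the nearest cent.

A$13,338.17

FV = PV·(1+i)^n = 2,700 × 4.940061 = 13,338.1660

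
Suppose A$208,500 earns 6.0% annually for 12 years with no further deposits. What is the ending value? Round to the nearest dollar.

A$419,543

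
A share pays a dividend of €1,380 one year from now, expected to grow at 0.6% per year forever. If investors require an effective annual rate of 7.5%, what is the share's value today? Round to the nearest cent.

PV = PMT / (i − g) = 1380 / (0.075 − 0.006) = 1380 / 0.069000 = 20,000.0000

€20,000.00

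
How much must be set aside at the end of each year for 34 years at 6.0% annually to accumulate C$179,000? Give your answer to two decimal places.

C$1,718.12

FV-annuity factor = 104.183755; PMT = 179000 / 104.183755 = 1,718.1182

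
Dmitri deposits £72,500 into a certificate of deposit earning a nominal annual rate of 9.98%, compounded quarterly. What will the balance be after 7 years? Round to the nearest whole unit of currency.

£144,548

i = 0.0998/4 = 0.02495 per quarter; n = 7·4 = 28.
72,500 × (1+0.02495)^28 = 72,500 × 1.993770 = 144,548.3173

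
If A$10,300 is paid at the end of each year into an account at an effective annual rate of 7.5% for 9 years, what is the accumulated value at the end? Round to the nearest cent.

FV = PMT · [(1+i)^n − 1] / i = 10300 · 12.229849 = 125,967.4430

A$125,967.44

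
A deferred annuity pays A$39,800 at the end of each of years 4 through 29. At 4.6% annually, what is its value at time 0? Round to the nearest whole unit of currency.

Value one period before first payment (t=3): 39800 × [1 − (1+0.046)^(−26)] / 0.046 = 39800 × 14.987349 = 596,496.4930
PV₀ = 596,496.4930 / (1+0.046)^3 = 596,496.4930 / 1.144445 = 521,210.1219

A$521,210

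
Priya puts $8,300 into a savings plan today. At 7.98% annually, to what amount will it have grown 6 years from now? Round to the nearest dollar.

FV = 8,300 × (1 + 0.0798)^6 = 13,156.4291

$13,156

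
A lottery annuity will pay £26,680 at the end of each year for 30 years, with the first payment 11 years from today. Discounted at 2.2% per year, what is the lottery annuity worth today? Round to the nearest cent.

£467,719.98

PV at t=10 (ordinary 30-year annuity): 26680 × a(30|0.022) = 26680 × 21.792600 = 581,426.5733
Discount back 10 years: 581,426.5733 × (1+0.022)^(−10) = 581,426.5733 × 0.804435 = 467,719.9760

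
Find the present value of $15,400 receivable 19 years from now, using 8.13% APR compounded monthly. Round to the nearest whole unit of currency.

$3,303

With 12 periods per year: i = 0.006775, n = 228.
PV = 15,400 / (1 + 0.006775)^228 = 15,400 / 4.662216 = 3,303.1504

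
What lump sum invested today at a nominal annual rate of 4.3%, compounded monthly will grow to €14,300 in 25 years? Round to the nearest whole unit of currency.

i = 0.043/12 = 0.00358333 per month; n = 25·12 = 300.
PV = 14,300 / (1 + 0.00358333)^300 = 14,300 / 2.924368 = 4,889.9447

€4,890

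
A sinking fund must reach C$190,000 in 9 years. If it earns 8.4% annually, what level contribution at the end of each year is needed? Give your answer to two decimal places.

FV-annuity factor = 12.698022; PMT = 190000 / 12.698022 = 14,962.9603

C$14,962.96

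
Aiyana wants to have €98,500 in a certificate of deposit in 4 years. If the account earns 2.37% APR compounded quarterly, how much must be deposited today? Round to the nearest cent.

With 4 periods per year: i = 0.005925, n = 16.
PV = 98,500 / (1 + 0.005925)^16 = 98,500 / 1.099131 = 89,616.2163

€89,616.22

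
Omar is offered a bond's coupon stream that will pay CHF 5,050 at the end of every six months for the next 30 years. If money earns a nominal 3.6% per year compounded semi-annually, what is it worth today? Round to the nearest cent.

CHF 184,360.62

i = 0.036/2 = 0.018 per half-year; n = 30·2 = 60.
PV = 5050 × [1 − (1+0.018)^(−60)] / 0.018 = 5050 × 36.507054 = 184,360.6233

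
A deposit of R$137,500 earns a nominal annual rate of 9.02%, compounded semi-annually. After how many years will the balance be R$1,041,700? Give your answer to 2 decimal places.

22.95 years

Periodic rate i = 0.0902/2 = 0.0451.
(1+i)^n = 1.0417e+06/137500 = 7.57600, so n = ln 7.57600 / ln 1.0451 = 45.9049 half-years
= 45.9049/2 years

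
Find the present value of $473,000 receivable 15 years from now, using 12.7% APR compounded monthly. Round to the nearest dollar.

Periodic rate i = 0.127/12 = 0.0105833; n = 15 × 12 = 180 periods.
PV = FV·(1+i)^(−n) = 473,000 × 0.150320 = 71,101.2878

$71,101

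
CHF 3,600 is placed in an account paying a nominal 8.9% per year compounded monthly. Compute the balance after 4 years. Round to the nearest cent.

CHF 5,132.64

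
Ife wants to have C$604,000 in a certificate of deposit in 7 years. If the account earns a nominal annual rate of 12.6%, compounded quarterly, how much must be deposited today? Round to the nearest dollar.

C$253,454

i = 0.126/4 = 0.0315 per quarter; n = 7·4 = 28.
PV = FV·(1+i)^(−n) = 604,000 × 0.419625 = 253,453.5823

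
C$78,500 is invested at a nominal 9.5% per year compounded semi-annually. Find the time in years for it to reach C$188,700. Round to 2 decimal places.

9.45 years

Periodic rate i = 0.095/2 = 0.0475.
(1+i)^n = 188700/78500 = 2.40382, so n = ln 2.40382 / ln 1.0475 = 18.8996 half-years
= 18.8996/2 years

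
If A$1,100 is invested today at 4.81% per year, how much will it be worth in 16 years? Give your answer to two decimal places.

A$2,332.58

1,100 × (1+0.0481)^16 = 1,100 × 2.120526 = 2,332.5782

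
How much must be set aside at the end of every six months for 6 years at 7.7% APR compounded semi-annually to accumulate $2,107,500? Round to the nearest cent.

$141,469.88

i = 0.077/2 = 0.0385 per half-year; n = 6·2 = 12.
PMT = 2.1075e+06 / ( [(1+0.0385)^12 − 1] / 0.0385 ) = 2.1075e+06 / 14.897164 = 141,469.8811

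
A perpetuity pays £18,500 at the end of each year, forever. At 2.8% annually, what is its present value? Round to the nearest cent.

£660,714.29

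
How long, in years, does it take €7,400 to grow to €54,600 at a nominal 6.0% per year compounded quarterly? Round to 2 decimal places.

33.56 years

Periodic rate i = 0.06/4 = 0.015.
(1+i)^n = 54600/7400 = 7.37838, so n = ln 7.37838 / ln 1.015 = 134.2337 quarters
= 134.2337/4 years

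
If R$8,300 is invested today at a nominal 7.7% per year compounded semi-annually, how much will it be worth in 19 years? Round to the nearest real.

R$34,876

i = 0.077/2 = 0.0385 per half-year; n = 19·2 = 38.
FV = PV·(1+i)^n = 8,300 × 4.201913 = 34,875.8760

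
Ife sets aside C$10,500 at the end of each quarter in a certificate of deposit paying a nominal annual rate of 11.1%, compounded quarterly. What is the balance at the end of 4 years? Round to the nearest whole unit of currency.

i = 0.111/4 = 0.02775 per quarter; n = 4·4 = 16.
FV = PMT · [(1+i)^n − 1] / i = 10500 · 19.802854 = 207,929.9710

C$207,930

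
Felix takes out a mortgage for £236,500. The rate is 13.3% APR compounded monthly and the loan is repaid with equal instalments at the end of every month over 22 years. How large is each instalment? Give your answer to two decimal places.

£2,772.24

With 12 periods per year: i = 0.0110833, n = 264.
Annuity-PV factor = 85.309988; PMT = 236500 / 85.309988 = 2,772.2428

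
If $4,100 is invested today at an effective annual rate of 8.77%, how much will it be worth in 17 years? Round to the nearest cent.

FV = 4,100 × (1 + 0.0877)^17 = 17,117.4490

$17,117.45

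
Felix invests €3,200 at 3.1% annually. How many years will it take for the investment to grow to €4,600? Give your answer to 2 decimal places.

(1+i)^n = 4600/3200 = 1.43750, so n = ln 1.43750 / ln 1.031 = 11.8872 years

11.89 years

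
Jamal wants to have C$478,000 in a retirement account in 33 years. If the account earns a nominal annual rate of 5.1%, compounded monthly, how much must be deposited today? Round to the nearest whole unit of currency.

With 12 periods per year: i = 0.00425, n = 396.
Discount factor = (1+0.00425)^(−396) = 0.186480; PV = 478,000 × 0.186480 = 89,137.2224

C$89,137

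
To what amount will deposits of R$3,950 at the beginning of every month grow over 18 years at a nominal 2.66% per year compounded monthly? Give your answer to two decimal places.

R$1,095,261.88

Periodic rate i = 0.0266/12 = 0.00221667; n = 18 × 12 = 216 periods.
Accumulation factor s(216|0.00221667) × (1+i) = 277.281488; FV = 3950 × 277.281488 = 1,095,261.8791
(Beginning-of-period payments → annuity-due factor ×(1+i).)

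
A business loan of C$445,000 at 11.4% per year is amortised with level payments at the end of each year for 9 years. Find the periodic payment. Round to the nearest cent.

C$81,621.37

Annuity-PV factor = 5.452004; PMT = 445000 / 5.452004 = 81,621.3692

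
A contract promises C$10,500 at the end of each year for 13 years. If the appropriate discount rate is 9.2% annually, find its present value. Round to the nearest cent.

C$77,780.20

Annuity factor a(13|0.092) = 7.407638; PV = 10500 × 7.407638 = 77,780.2040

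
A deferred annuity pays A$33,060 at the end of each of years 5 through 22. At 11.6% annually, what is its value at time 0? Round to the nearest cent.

A$158,251.44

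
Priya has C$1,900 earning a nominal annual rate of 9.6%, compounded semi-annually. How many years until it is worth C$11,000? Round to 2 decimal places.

Periodic rate i = 0.096/2 = 0.048.
(1+i)^n = 11000/1900 = 5.78947, so n = ln 5.78947 / ln 1.048 = 37.4554 half-years
= 37.4554/2 years

18.73 years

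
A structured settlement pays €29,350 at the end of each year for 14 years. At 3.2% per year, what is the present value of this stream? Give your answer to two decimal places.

PV = 29350 × [1 − (1+0.032)^(−14)] / 0.032 = 29350 × 11.143603 = 327,064.7397

€327,064.74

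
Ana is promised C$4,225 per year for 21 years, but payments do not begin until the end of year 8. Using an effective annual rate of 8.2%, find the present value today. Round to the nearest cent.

PV at t=7 (ordinary 21-year annuity): 4225 × a(21|0.082) = 4225 × 9.864812 = 41,678.8311
Discount back 7 years: 41,678.8311 × (1+0.082)^(−7) = 41,678.8311 × 0.575982 = 24,006.2710

C$24,006.27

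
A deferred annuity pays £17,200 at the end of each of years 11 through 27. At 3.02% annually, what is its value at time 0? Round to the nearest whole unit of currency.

PV at t=10 (ordinary 17-year annuity): 17200 × a(17|0.0302) = 17200 × 13.144941 = 226,092.9805
PV₀ = 226,092.9805 / (1+0.0302)^10 = 226,092.9805 / 1.346528 = 167,908.0908

£167,908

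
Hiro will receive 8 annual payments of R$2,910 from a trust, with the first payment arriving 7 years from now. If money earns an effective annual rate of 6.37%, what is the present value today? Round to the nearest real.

PV at t=6 (ordinary 8-year annuity): 2910 × a(8|0.0637) = 2910 × 6.119871 = 17,808.8252
PV₀ = 17,808.8252 / (1+0.0637)^6 = 17,808.8252 / 1.448488 = 12,294.7674

R$12,295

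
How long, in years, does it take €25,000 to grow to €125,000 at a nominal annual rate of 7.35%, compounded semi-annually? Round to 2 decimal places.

Periodic rate i = 0.0735/2 = 0.03675.
(1+i)^n = 125000/25000 = 5.00000, so n = ln 5.00000 / ln 1.03675 = 44.5941 half-years
= 44.5941/2 years

22.30 years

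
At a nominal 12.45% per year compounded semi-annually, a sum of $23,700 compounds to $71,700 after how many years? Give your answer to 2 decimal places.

Periodic rate i = 0.1245/2 = 0.06225.
(1+i)^n = 71700/23700 = 3.02532, so n = ln 3.02532 / ln 1.06225 = 18.3313 half-years
= 18.3313/2 years

9.17 years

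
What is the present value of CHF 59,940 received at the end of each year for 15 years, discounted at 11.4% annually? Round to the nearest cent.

Annuity factor a(15|0.114) = 7.034860; PV = 59940 × 7.034860 = 421,669.5060

CHF 421,669.51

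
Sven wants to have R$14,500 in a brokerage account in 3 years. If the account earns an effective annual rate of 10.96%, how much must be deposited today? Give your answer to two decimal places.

R$10,613.75

PV = 14,500 / (1 + 0.1096)^3 = 14,500 / 1.366153 = 10,613.7452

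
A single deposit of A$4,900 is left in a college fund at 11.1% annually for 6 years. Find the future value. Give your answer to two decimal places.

A$9,214.68

4,900 × (1+0.111)^6 = 4,900 × 1.880548 = 9,214.6837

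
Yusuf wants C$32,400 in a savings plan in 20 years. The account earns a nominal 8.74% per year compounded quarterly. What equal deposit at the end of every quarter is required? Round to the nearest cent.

C$152.70

i = 0.0874/4 = 0.02185 per quarter; n = 20·4 = 80.
FV-annuity factor = 212.174481; PMT = 32400 / 212.174481 = 152.7045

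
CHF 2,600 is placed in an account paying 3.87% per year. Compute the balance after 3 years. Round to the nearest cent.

FV = PV·(1+i)^n = 2,600 × 1.120651 = 2,913.6927

CHF 2,913.69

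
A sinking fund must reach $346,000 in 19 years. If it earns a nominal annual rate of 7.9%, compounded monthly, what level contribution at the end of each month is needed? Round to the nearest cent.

$657.54

Periodic rate i = 0.079/12 = 0.00658333; n = 19 × 12 = 228 periods.
FV-annuity factor = 526.201329; PMT = 346000 / 526.201329 = 657.5430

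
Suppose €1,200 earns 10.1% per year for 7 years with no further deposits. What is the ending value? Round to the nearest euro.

€2,353

1,200 × (1+0.101)^7 = 1,200 × 1.961152 = 2,353.3823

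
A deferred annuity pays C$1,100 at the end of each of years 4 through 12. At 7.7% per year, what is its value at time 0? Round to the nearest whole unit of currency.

C$5,570

Value one period before first payment (t=3): 1100 × [1 − (1+0.077)^(−9)] / 0.077 = 1100 × 6.325576 = 6,958.1332
Discount back 3 years: 6,958.1332 × (1+0.077)^(−3) = 6,958.1332 × 0.800484 = 5,569.8773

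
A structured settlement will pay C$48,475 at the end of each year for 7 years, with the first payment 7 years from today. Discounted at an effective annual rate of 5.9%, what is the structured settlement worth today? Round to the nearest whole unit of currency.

C$192,534

PV at t=6 (ordinary 7-year annuity): 48475 × a(7|0.059) = 48475 × 5.602278 = 271,570.4077
Discount back 6 years: 271,570.4077 × (1+0.059)^(−6) = 271,570.4077 × 0.708964 = 192,533.6675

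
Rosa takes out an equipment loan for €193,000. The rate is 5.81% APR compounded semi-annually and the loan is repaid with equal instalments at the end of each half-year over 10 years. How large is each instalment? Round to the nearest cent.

€12,858.96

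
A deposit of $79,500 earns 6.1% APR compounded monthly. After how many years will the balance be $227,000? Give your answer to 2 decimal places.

Periodic rate i = 0.061/12 = 0.00508333.
n = ln(227000/79500) / ln(1+0.00508333) = ln(2.85535) / 0.005070 = 206.9228 months
= 206.9228/12 years

17.24 years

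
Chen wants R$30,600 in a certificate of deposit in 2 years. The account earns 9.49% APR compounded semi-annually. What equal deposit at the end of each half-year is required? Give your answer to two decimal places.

R$7,126.53

i = 0.0949/2 = 0.04745 per half-year; n = 2·2 = 4.
PMT = 30600 / ( [(1+0.04745)^4 − 1] / 0.04745 ) = 30600 / 4.293813 = 7,126.5332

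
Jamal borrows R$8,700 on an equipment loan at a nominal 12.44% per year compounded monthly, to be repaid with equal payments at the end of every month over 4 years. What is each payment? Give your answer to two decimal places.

R$230.99

With 12 periods per year: i = 0.0103667, n = 48.
PMT = 8700 / ( [1 − (1+0.0103667)^(−48)] / 0.0103667 ) = 8700 / 37.664232 = 230.9884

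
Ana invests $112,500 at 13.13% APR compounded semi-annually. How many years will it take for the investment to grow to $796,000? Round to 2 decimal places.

Periodic rate i = 0.1313/2 = 0.06565.
n = ln(796000/112500) / ln(1+0.06565) = ln(7.07556) / 0.063585 = 30.7722 half-years
= 30.7722/2 years

15.39 years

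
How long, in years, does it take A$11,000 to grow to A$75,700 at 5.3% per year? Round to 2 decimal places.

n = ln(75700/11000) / ln(1+0.053) = ln(6.88182) / 0.051643 = 37.3502 years

37.35 years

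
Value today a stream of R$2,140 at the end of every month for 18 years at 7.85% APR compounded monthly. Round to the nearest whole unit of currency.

R$247,138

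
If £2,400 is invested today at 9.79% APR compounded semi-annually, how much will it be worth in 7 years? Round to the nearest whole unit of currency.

£4,686

With 2 periods per year: i = 0.04895, n = 14.
FV = 2,400 × (1 + 0.04895)^14 = 4,685.7408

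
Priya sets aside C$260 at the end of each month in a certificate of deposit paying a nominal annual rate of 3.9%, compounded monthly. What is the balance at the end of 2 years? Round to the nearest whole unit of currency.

C$6,479

i = 0.039/12 = 0.00325 per month; n = 2·12 = 24.
FV = PMT · [(1+i)^n − 1] / i = 260 · 24.918748 = 6,478.8745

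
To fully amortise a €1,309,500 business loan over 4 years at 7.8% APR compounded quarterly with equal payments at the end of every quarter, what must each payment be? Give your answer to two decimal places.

€96,063.27

With 4 periods per year: i = 0.0195, n = 16.
PMT = 1.3095e+06 / ( [1 − (1+0.0195)^(−16)] / 0.0195 ) = 1.3095e+06 / 13.631642 = 96,063.2654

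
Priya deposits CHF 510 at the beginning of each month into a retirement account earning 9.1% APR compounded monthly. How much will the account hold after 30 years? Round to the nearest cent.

i = 0.091/12 = 0.00758333 per month; n = 30·12 = 360.
FV = 510 × [(1+0.00758333)^360 − 1] / 0.00758333 × (1+i) = 510 × 1883.509506 = 960,589.8482
(annuity-due: payments at period start, so ×(1+i).)

CHF 960,589.85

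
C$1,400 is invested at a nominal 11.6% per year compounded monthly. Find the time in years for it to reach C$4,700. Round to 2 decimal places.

Periodic rate i = 0.116/12 = 0.00966667.
n = ln(4700/1400) / ln(1+0.00966667) = ln(3.35714) / 0.009620 = 125.8898 months
= 125.8898/12 years

10.49 years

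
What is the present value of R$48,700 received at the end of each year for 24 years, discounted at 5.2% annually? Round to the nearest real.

Annuity factor a(24|0.052) = 13.534128; PV = 48700 × 13.534128 = 659,112.0132

R$659,112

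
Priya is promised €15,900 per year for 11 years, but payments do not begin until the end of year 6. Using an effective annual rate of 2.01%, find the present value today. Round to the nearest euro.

€140,792

PV at t=5 (ordinary 11-year annuity): 15900 × a(11|0.0201) = 15900 × 9.781283 = 155,522.4037
Discount back 5 years: 155,522.4037 × (1+0.0201)^(−5) = 155,522.4037 × 0.905287 = 140,792.4033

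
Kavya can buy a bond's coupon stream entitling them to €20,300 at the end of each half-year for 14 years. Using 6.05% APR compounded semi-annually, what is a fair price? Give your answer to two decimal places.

€379,749.75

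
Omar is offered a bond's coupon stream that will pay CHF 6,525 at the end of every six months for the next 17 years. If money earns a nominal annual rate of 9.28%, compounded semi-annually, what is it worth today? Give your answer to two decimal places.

With 2 periods per year: i = 0.0464, n = 34.
PV = PMT · [1 − (1+i)^(−n)] / i = 6525 · 16.941106 = 110,540.7158

CHF 110,540.72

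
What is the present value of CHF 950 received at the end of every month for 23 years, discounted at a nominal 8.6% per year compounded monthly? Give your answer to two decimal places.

Periodic rate i = 0.086/12 = 0.00716667; n = 23 × 12 = 276 periods.
Annuity factor a(276|0.00716667) = 120.094184; PV = 950 × 120.094184 = 114,089.4750

CHF 114,089.47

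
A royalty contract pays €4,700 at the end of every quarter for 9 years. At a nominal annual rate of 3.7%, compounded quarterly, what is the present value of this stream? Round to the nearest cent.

With 4 periods per year: i = 0.00925, n = 36.
PV = 4700 × [1 − (1+0.00925)^(−36)] / 0.00925 = 4700 × 30.500736 = 143,353.4605

€143,353.46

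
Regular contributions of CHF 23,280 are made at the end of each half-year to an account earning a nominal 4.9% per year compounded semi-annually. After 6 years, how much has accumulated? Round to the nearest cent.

CHF 320,254.30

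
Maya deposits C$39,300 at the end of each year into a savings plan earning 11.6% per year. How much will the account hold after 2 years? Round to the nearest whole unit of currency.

FV = PMT · [(1+i)^n − 1] / i = 39300 · 2.116000 = 83,158.8000

C$83,159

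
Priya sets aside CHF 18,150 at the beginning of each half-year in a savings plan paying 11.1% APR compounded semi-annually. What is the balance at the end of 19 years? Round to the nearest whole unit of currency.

With 2 periods per year: i = 0.0555, n = 38.
FV = 18150 × [(1+0.0555)^38 − 1] / 0.0555 × (1+i) = 18150 × 129.089903 = 2,342,981.7343
(Beginning-of-period payments → annuity-due factor ×(1+i).)

CHF 2,342,982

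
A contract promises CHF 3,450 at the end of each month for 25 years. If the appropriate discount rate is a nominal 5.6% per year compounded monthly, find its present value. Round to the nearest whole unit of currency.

With 12 periods per year: i = 0.00466667, n = 300.
PV = 3450 × [1 − (1+0.00466667)^(−300)] / 0.00466667 = 3450 × 161.271145 = 556,385.4486

CHF 556,385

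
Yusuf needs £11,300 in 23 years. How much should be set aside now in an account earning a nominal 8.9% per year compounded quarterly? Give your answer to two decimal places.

i = 0.089/4 = 0.02225 per quarter; n = 23·4 = 92.
PV = 11,300 / (1 + 0.02225)^92 = 11,300 / 7.572774 = 1,492.1878

£1,492.19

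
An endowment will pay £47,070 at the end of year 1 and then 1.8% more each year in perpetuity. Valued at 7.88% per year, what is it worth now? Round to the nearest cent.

£774,177.63

PV = PMT / (i − g) = 47070 / (0.0788 − 0.018) = 47070 / 0.060800 = 774,177.6316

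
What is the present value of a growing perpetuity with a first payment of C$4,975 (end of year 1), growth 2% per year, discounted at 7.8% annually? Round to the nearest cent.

C$85,775.86

PV = PMT / (i − g) = 4975 / (0.078 − 0.02) = 4975 / 0.058000 = 85,775.8621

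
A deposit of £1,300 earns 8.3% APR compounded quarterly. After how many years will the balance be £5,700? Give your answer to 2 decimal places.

Periodic rate i = 0.083/4 = 0.02075.
n = ln(5700/1300) / ln(1+0.02075) = ln(4.38462) / 0.020538 = 71.9703 quarters
= 71.9703/4 years

17.99 years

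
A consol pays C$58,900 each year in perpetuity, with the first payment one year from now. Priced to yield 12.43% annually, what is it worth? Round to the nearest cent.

PV = PMT / i = 58900 / 0.1243 = 473,853.5800

C$473,853.58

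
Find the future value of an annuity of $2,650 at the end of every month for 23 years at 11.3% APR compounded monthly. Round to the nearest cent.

$3,457,956.49

With 12 periods per year: i = 0.00941667, n = 276.
FV = 2650 × [(1+0.00941667)^276 − 1] / 0.00941667 = 2650 × 1304.889242 = 3,457,956.4906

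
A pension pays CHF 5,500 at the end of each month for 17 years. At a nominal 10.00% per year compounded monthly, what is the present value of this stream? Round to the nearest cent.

CHF 538,576.55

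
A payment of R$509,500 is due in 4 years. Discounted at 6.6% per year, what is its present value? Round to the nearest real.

PV = 509,500 / (1 + 0.066)^4 = 509,500 / 1.291305 = 394,562.1029

R$394,562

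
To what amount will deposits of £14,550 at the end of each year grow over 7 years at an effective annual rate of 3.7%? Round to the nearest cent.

£113,878.89

Accumulation factor s(7|0.037) = 7.826728; FV = 14550 × 7.826728 = 113,878.8880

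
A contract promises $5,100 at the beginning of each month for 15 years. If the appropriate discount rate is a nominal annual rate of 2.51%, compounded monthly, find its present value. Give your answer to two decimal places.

$765,918.40

With 12 periods per year: i = 0.00209167, n = 180.
PV = PMT · [1 − (1+i)^(−n)] / i × (1+i) = 5100 · 150.180078 = 765,918.3986
Payments are at the start of each period, so multiply by (1+i).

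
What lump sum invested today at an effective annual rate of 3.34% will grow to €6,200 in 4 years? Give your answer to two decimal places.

€5,436.48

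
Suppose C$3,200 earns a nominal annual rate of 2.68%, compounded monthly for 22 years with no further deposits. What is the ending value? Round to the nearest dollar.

C$5,767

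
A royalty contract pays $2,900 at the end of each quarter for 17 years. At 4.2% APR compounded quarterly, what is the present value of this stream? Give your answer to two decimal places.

$140,440.71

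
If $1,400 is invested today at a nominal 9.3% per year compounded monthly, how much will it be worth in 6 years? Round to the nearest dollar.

Periodic rate i = 0.093/12 = 0.00775; n = 6 × 12 = 72 periods.
1,400 × (1+0.00775)^72 = 1,400 × 1.743420 = 2,440.7884

$2,441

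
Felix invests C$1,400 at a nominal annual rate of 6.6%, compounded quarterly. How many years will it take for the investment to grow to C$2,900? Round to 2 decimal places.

11.12 years

Periodic rate i = 0.066/4 = 0.0165.
n = ln(2900/1400) / ln(1+0.0165) = ln(2.07143) / 0.016365 = 44.4988 quarters
= 44.4988/4 years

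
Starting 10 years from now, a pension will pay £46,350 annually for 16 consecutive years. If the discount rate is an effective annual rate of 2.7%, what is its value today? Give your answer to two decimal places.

PV at t=9 (ordinary 16-year annuity): 46350 × a(16|0.027) = 46350 × 12.854095 = 595,787.2946
Discount back 9 years: 595,787.2946 × (1+0.027)^(−9) = 595,787.2946 × 0.786803 = 468,767.2312

£468,767.23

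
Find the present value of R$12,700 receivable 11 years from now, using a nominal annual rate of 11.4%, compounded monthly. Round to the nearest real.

i = 0.114/12 = 0.0095 per month; n = 11·12 = 132.
PV = FV·(1+i)^(−n) = 12,700 × 0.287055 = 3,645.6003

R$3,646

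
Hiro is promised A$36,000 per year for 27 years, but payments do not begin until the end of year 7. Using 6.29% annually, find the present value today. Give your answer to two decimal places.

PV at t=6 (ordinary 27-year annuity): 36000 × a(27|0.0629) = 36000 × 12.835904 = 462,092.5600
PV₀ = 462,092.5600 / (1+0.0629)^6 = 462,092.5600 / 1.441964 = 320,460.5206

A$320,460.52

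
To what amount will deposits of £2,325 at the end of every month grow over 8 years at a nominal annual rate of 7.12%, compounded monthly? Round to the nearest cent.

With 12 periods per year: i = 0.00593333, n = 96.
Accumulation factor s(96|0.00593333) = 128.863029; FV = 2325 × 128.863029 = 299,606.5421

£299,606.54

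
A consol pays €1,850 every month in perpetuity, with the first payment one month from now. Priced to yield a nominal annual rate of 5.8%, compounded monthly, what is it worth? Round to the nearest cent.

Periodic rate i = 0.058/12 = 0.00483333.
PV = C/r = 1850/0.00483333 = 382,758.6207

€382,758.62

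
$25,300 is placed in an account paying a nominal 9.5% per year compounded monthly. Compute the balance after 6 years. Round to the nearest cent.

$44,636.86

Periodic rate i = 0.095/12 = 0.00791667; n = 6 × 12 = 72 periods.
FV = PV·(1+i)^n = 25,300 × 1.764303 = 44,636.8604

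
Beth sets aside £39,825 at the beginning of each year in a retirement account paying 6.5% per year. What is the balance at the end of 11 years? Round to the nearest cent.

£651,963.58

FV = 39825 × [(1+0.065)^11 − 1] / 0.065 × (1+i) = 39825 × 16.370711 = 651,963.5818
(Beginning-of-period payments → annuity-due factor ×(1+i).)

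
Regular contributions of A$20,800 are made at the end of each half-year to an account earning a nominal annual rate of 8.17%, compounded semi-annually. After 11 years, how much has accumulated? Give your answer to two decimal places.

A$719,420.04

Periodic rate i = 0.0817/2 = 0.04085; n = 11 × 2 = 22 periods.
FV = PMT · [(1+i)^n − 1] / i = 20800 · 34.587502 = 719,420.0370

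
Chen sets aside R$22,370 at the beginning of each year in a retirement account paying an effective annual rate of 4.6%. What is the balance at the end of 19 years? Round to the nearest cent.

R$686,804.35

Accumulation factor s(19|0.046) × (1+i) = 30.702027; FV = 22370 × 30.702027 = 686,804.3533
(annuity-due: payments at period start, so ×(1+i).)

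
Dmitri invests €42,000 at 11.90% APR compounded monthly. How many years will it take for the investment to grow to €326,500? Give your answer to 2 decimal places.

17.32 years

Periodic rate i = 0.119/12 = 0.00991667.
n = ln(326500/42000) / ln(1+0.00991667) = ln(7.77381) / 0.009868 = 207.8231 months
= 207.8231/12 years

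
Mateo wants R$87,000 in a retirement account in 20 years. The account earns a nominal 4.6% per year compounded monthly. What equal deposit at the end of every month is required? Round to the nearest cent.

With 12 periods per year: i = 0.00383333, n = 240.
FV-annuity factor = 392.577607; PMT = 87000 / 392.577607 = 221.6122

R$221.61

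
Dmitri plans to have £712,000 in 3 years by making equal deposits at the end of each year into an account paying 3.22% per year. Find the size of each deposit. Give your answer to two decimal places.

FV-annuity factor = 3.097637; PMT = 712000 / 3.097637 = 229,852.6382

£229,852.64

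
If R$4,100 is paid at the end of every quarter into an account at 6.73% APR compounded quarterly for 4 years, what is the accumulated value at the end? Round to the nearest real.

R$74,565

Periodic rate i = 0.0673/4 = 0.016825; n = 4 × 4 = 16 periods.
FV = PMT · [(1+i)^n − 1] / i = 4100 · 18.186555 = 74,564.8738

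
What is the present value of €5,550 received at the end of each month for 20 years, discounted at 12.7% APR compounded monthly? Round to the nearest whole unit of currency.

€482,495

i = 0.127/12 = 0.0105833 per month; n = 20·12 = 240.
PV = PMT · [1 − (1+i)^(−n)] / i = 5550 · 86.936120 = 482,495.4649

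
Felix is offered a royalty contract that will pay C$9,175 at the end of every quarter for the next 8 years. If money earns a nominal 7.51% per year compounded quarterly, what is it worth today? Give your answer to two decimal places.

C$219,205.07

Periodic rate i = 0.0751/4 = 0.018775; n = 8 × 4 = 32 periods.
PV = 9175 × [1 − (1+0.018775)^(−32)] / 0.018775 = 9175 × 23.891561 = 219,205.0737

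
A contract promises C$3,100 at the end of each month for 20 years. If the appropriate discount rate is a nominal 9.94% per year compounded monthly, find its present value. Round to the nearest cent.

With 12 periods per year: i = 0.00828333, n = 240.
Annuity factor a(240|0.00828333) = 104.052886; PV = 3100 × 104.052886 = 322,563.9476

C$322,563.95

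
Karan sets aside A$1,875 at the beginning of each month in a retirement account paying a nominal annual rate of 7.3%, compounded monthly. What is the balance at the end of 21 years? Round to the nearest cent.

Periodic rate i = 0.073/12 = 0.00608333; n = 21 × 12 = 252 periods.
FV = 1875 × [(1+0.00608333)^252 − 1] / 0.00608333 × (1+i) = 1875 × 597.132324 = 1,119,623.1075
Payments are at the start of each period, so multiply by (1+i).

A$1,119,623.11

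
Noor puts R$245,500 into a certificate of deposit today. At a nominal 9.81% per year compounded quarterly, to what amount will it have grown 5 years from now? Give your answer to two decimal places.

R$398,568.25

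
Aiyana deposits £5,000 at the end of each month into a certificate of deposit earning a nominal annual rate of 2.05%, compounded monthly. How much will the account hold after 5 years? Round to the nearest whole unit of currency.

£315,630

Periodic rate i = 0.0205/12 = 0.00170833; n = 5 × 12 = 60 periods.
Accumulation factor s(60|0.00170833) = 63.126096; FV = 5000 × 63.126096 = 315,630.4808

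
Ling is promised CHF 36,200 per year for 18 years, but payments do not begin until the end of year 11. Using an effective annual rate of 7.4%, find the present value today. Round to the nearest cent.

Value one period before first payment (t=10): 36200 × [1 − (1+0.074)^(−18)] / 0.074 = 36200 × 9.775067 = 353,857.4116
PV₀ = 353,857.4116 / (1+0.074)^10 = 353,857.4116 / 2.041939 = 173,294.7807

CHF 173,294.78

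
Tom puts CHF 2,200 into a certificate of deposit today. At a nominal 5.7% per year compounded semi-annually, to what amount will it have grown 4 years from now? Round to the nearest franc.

Periodic rate i = 0.057/2 = 0.0285; n = 4 × 2 = 8 periods.
FV = PV·(1+i)^n = 2,200 × 1.252087 = 2,754.5905

CHF 2,755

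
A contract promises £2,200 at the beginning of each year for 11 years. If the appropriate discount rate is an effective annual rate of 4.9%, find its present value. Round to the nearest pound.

£19,271

PV = PMT · [1 − (1+i)^(−n)] / i × (1+i) = 2200 · 8.759372 = 19,270.6176
(annuity-due: payments at period start, so ×(1+i).)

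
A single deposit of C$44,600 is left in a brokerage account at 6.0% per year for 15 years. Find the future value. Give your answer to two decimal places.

C$106,886.50

FV = 44,600 × (1 + 0.06)^15 = 106,886.4954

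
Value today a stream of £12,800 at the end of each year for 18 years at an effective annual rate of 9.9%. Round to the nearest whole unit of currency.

£105,655

PV = 12800 × [1 − (1+0.099)^(−18)] / 0.099 = 12800 × 8.254268 = 105,654.6254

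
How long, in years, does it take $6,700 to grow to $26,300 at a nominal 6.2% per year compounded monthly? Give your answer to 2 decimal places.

Periodic rate i = 0.062/12 = 0.00516667.
(1+i)^n = 26300/6700 = 3.92537, so n = ln 3.92537 / ln 1.00517 = 265.3531 months
= 265.3531/12 years

22.11 years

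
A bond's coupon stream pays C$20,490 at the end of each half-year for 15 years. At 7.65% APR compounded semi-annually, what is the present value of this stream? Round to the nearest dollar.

C$361,965

Periodic rate i = 0.0765/2 = 0.03825; n = 15 × 2 = 30 periods.
PV = 20490 × [1 − (1+0.03825)^(−30)] / 0.03825 = 20490 × 17.665460 = 361,965.2726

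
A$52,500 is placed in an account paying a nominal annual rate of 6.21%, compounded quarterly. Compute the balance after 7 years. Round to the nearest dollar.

A$80,816

With 4 periods per year: i = 0.015525, n = 28.
52,500 × (1+0.015525)^28 = 52,500 × 1.539350 = 80,815.8681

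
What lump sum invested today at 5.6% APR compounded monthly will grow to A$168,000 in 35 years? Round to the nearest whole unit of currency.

A$23,772

With 12 periods per year: i = 0.00466667, n = 420.
Discount factor = (1+0.00466667)^(−420) = 0.141502; PV = 168,000 × 0.141502 = 23,772.3498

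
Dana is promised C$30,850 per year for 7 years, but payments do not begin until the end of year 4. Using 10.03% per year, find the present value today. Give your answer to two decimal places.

Value one period before first payment (t=3): 30850 × [1 − (1+0.1003)^(−7)] / 0.1003 = 30850 × 4.863614 = 150,042.4904
PV₀ = 150,042.4904 / (1+0.1003)^3 = 150,042.4904 / 1.332089 = 112,636.9612

C$112,636.96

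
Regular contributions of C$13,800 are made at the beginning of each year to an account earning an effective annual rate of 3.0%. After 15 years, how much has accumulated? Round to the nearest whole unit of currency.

C$264,365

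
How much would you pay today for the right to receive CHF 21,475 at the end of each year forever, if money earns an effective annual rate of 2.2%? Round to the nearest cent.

CHF 976,136.36

PV = PMT / i = 21475 / 0.022 = 976,136.3636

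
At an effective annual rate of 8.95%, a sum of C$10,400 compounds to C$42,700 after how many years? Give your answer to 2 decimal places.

16.48 years

n = ln(42700/10400) / ln(1+0.0895) = ln(4.10577) / 0.085719 = 16.4770 years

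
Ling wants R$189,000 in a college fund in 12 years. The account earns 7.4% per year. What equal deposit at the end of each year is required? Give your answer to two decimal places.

PMT = 189000 / ( [(1+0.074)^12 − 1] / 0.074 ) = 189000 / 18.315242 = 10,319.2740

R$10,319.27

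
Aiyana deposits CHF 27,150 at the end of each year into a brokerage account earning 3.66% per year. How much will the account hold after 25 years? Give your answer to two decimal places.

Accumulation factor s(25|0.0366) = 39.789417; FV = 27150 × 39.789417 = 1,080,282.6789

CHF 1,080,282.68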